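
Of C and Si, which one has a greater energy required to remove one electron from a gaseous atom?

C

C is in period 2, group 14; Si is in period 3, group 14.
First ionization energy rises across a period (greater Z_eff holds electrons more tightly) and falls down a group (valence electrons are farther from the nucleus).
All are in group 14, so first ionization energy increases up the group.
So C has the greater energy required to remove one electron from a gaseous atom (C > Si).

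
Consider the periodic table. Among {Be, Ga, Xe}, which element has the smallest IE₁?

Ga

Be is in period 2, group 2; Ga is in period 4, group 13; Xe is in period 5, group 18.
Removing the outermost electron gets harder across a period and easier down a group.
Here both period and group differ, so the two effects have to be weighed against each other.
Be > Ga: the two effects oppose for this pair; the down-group effect wins (900 vs 579 kJ/mol).
Xe > Be: the two effects oppose for this pair; the across-period effect wins (1170 vs 900 kJ/mol).
For reference (kJ/mol): Be 900, Ga 579, Xe 1170.
The smallest IE₁ among these belongs to Ga.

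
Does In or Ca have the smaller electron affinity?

Ca is in period 4, group 2; In is in period 5, group 13.
Electron affinity generally becomes more exothermic across a period toward the halogens and less exothermic down a group.
A diagonal step moves right (one effect) and down (the opposite effect) at once.
In > Ca: the two effects oppose for this pair; the across-period effect wins (29 vs 2 kJ/mol).
For reference (kJ/mol): Ca 2, In 29.
So Ca has the smaller electron affinity (Ca < In).

Ca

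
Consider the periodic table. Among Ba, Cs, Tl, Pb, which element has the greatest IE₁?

Cs is in period 6, group 1; Ba is in period 6, group 2; Tl is in period 6, group 13; Pb is in period 6, group 14.
IE₁ increases left→right with effective nuclear charge and decreases top→bottom as the valence shell moves farther out.
All lie in period 6, so first ionization energy increases left to right.
The greatest IE₁ among these belongs to Pb.

Pb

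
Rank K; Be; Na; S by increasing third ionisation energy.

Consider each +2 ion: K²⁺ is already 1 electron into the core; Be²⁺ is the bare [He] core; Na²⁺ is already 1 electron into the core; S²⁺ still has 4 valence electrons.
Breaking into a closed-shell core is much more expensive than removing a leftover valence electron — K, Na and Be have the largest IE_3 here.
The numbers (kJ/mol): K 4420, Be 14849, Na 6910, S 3357.
Hence IE_3: S < K < Na < Be.

S < K < Na < Be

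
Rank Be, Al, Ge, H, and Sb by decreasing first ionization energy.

H, Be, Sb, Ge, Al

H is in period 1, group 1; Be is in period 2, group 2; Al is in period 3, group 13; Ge is in period 4, group 14; Sb is in period 5, group 15.
Across a period the outer electron is held more tightly (higher IE₁); down a group it sits in a higher shell, more shielded, and comes off more easily.
A diagonal step moves right (one effect) and down (the opposite effect) at once.
Ge > Al: the two effects oppose for this pair; the across-period effect wins (762 vs 578 kJ/mol).
Sb > Ge: the two effects oppose for this pair; the across-period effect wins (831 vs 762 kJ/mol).
Be > Sb: the two effects oppose for this pair; the down-group effect wins (900 vs 831 kJ/mol).
H > Be: the two effects oppose for this pair; the down-group effect wins (1312 vs 900 kJ/mol).
Tabulated first ionization energy (kJ/mol): H 1312, Be 900, Al 578, Ge 762, Sb 831.
So from highest to lowest: H > Be > Sb > Ge > Al.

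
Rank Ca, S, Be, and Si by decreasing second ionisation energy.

After 1 electron has been removed, what remains? Ca⁺ still has 1 valence electron; S⁺ still has 5 valence electrons; Be⁺ still has 1 valence electron; Si⁺ still has 3 valence electrons.
All are still removing valence electrons, so compare the +1 ions as you would atoms: IE_2 generally rises across a period (higher Z_eff) and falls down a group (larger shell), subject to the usual subshell exceptions.
Valence configurations: Ca⁺ [Ar]4s¹, S⁺ [Ne]3s²3p³, Be⁺ [He]2s¹, Si⁺ [Ne]3s²3p¹.
The numbers (kJ/mol): Ca 1145, S 2252, Be 1757, Si 1577.
Overall IE_2 order: Ca < Si < Be < S.

S, Be, Si, Ca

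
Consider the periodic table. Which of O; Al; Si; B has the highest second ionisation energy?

The second ionization energy removes an electron from the +1 ion. For each element: O⁺ still has 5 valence electrons; Al⁺ still has 2 valence electrons; Si⁺ still has 3 valence electrons; B⁺ still has 2 valence electrons.
All are still removing valence electrons, so compare the +1 ions as you would atoms: IE_2 generally rises across a period (higher Z_eff) and falls down a group (larger shell), subject to the usual subshell exceptions.
Valence configurations: O⁺ [He]2s²2p³, Al⁺ [Ne]3s², Si⁺ [Ne]3s²3p¹, B⁺ [He]2s².
Si⁺ loses a lone 3p electron whereas Al⁺ must break into a filled 3s² pair, so IE_2(Al) > IE_2(Si) even though Si has the higher nuclear charge.
Tabulated IE_2 (kJ/mol): O 3388, Al 1817, Si 1577, B 2427.
So the second ionization energies run Si < Al < B < O.

O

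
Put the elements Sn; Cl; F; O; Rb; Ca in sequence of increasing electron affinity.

O is in period 2, group 16; F is in period 2, group 17; Cl is in period 3, group 17; Ca is in period 4, group 2; Rb is in period 5, group 1; Sn is in period 5, group 14.
Adding an electron releases more energy for atoms nearer the top right (short of the noble gases).
Here both period and group differ, so the two effects have to be weighed against each other.
Rb > Ca: this pair runs against the simple trend — see the exception note.
Sn > Rb: both are in period 5; the period trend gives Sn the larger value.
O > Sn: relative to Sn, both the across-period and down-group shifts push O's electron affinity up.
F > O: both are in period 2; the period trend gives F the larger value.
Cl > F: this pair runs against the simple trend — see the exception note.
Note the exception: Rb has a higher electron affinity than Ca, contrary to the simple trend — adding an electron to Ca (ns²) has to open a new, higher-energy np subshell, which is unfavourable.
Note the exception: Cl has a higher electron affinity than F, contrary to the simple trend — F's small 2p subshell makes the incoming electron feel strong e⁻–e⁻ repulsion, so Cl actually releases more energy on gaining an electron.
Tabulated electron affinity (kJ/mol): O 141, F 328, Cl 349, Ca 2, Rb 47, Sn 107.
So from lowest to highest: Ca < Rb < Sn < O < F < Cl.

Ca < Rb < Sn < O < F < Cl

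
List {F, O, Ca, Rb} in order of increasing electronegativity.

O is in period 2, group 16; F is in period 2, group 17; Ca is in period 4, group 2; Rb is in period 5, group 1.
Atoms toward the upper right of the periodic table pull bonding electrons most strongly.
These span different periods and groups, so the two trends combine.
Ca > Rb: both effects reinforce here, so Ca is clearly the higher of the two.
O > Ca: both effects reinforce here, so O is clearly the higher of the two.
F > O: F lies to the right of O in period 2, so the across-period effect alone puts F higher.
Tabulated electronegativity (Pauling): O 3.44, F 3.98, Ca 1.00, Rb 0.82.
So from lowest to highest: Rb < Ca < O < F.

Rb < Ca < O < F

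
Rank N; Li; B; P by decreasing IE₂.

Li > N > B > P

After 1 electron has been removed, what remains? N⁺ still has 4 valence electrons; Li⁺ is the bare [He] core; B⁺ still has 2 valence electrons; P⁺ still has 4 valence electrons.
Breaking into a closed-shell core is much more expensive than removing a leftover valence electron — Li has the largest IE_2 here.
Valence configurations: N⁺ [He]2s²2p², B⁺ [He]2s², P⁺ [Ne]3s²3p².
Approximate IE_2 values (kJ/mol): N 2856, Li 7298, B 2427, P 1907.
Putting it together, IE_2: P < B < N < Li.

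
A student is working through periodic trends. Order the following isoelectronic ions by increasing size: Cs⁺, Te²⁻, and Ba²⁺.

All of these have 54 electrons, so size is governed by nuclear charge alone: the more protons, the stronger the pull on the same electron cloud, and the smaller the ion.
Nuclear charges: Ba²⁺ (Z=56), Cs⁺ (Z=55), Te²⁻ (Z=52).
Smallest to largest: Ba²⁺ < Cs⁺ < Te²⁻.

Ba²⁺ < Cs⁺ < Te²⁻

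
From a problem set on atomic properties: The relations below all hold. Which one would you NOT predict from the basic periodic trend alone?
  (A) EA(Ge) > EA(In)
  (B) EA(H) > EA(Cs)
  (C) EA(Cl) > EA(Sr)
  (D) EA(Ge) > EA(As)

The general trend: electron affinity increases across a period and decreases down a group.
(A) Ge (period 4, group 14) vs In (period 5, group 13): the stated order agrees with the simple trend.
(B) H (period 1, group 1) vs Cs (period 6, group 1): the stated order agrees with the simple trend.
(C) Cl (period 3, group 17) vs Sr (period 5, group 2): the stated order agrees with the simple trend.
(D) Ge (period 4, group 14) vs As (period 4, group 15): the stated order contradicts the simple trend.
The exception is (D): adding an electron to As's half-filled 4p³ is unfavourable, so Ge (4p²) has the more exothermic EA.

(D)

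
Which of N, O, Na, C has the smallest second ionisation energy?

After 1 electron has been removed, what remains? N⁺ still has 4 valence electrons; O⁺ still has 5 valence electrons; Na⁺ is the bare [Ne] core; C⁺ still has 3 valence electrons.
Pulling an electron out of a noble-gas core costs far more than removing a remaining valence electron, so Na sits at the high end of IE_2.
Valence configurations: N⁺ [He]2s²2p², O⁺ [He]2s²2p³, C⁺ [He]2s²2p¹.
Tabulated IE_2 (kJ/mol): N 2856, O 3388, Na 4562, C 2353.
So the second ionization energies run C < N < O < Na.

C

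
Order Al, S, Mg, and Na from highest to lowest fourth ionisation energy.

Al, Mg, Na, S

Consider each +3 ion: Al³⁺ is the bare [Ne] core; S³⁺ still has 3 valence electrons; Mg³⁺ is already 1 electron into the core; Na³⁺ is already 2 electrons into the core.
Pulling an electron out of a noble-gas core costs far more than removing a remaining valence electron, so Na, Mg and Al sit at the high end of IE_4.
Approximate IE_4 values (kJ/mol): Al 11577, S 4556, Mg 10543, Na 9543.
Overall IE_4 order: S < Na < Mg < Al.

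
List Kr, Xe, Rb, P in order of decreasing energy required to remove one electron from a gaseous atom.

P is in period 3, group 15; Kr is in period 4, group 18; Rb is in period 5, group 1; Xe is in period 5, group 18.
First ionization energy rises across a period (greater Z_eff holds electrons more tightly) and falls down a group (valence electrons are farther from the nucleus).
Here both period and group differ, so the two effects have to be weighed against each other.
P > Rb: both effects reinforce here, so P is clearly the higher of the two.
Xe > P: period and group pull opposite ways; the across-period shift dominates (1170 vs 1012 kJ/mol).
Kr > Xe: they share group 18; the group trend gives Kr the larger value.
Tabulated first ionization energy (kJ/mol): P 1012, Kr 1351, Rb 403, Xe 1170.
So from highest to lowest: Kr > Xe > P > Rb.

Kr > Xe > P > Rb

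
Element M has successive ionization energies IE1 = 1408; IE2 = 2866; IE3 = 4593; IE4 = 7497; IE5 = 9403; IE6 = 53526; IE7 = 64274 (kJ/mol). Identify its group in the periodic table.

Look for the largest jump between consecutive ionization energies: IE6/IE5 ≈ 5.7, far larger than any earlier ratio.
That jump marks the point where a core electron is being removed. So the atom has 5 valence electrons.
A main-group element with 5 valence electrons is in group 15.

Group 15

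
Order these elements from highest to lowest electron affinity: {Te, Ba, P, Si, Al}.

Te > Si > P > Al > Ba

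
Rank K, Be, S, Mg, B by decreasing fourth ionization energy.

B > Be > Mg > K > S

IE_4 is the cost of taking one more electron from the +3 cation: K³⁺ is already 2 electrons into the core; Be³⁺ is already 1 electron into the core; S³⁺ still has 3 valence electrons; Mg³⁺ is already 1 electron into the core; B³⁺ is the bare [He] core.
Pulling an electron out of a noble-gas core costs far more than removing a remaining valence electron, so K, Mg, Be and B sit at the high end of IE_4.
The numbers (kJ/mol): K 5877, Be 21007, S 4556, Mg 10543, B 25026.
Putting it together, IE_4: S < K < Mg < Be < B.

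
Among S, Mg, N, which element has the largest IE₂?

N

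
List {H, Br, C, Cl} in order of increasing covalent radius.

H < C < Cl < Br

Atomic radius shrinks across a period as nuclear charge pulls the same shell inward, and grows down a group as new shells are added.
Neither a single period nor a single group — weigh both effects.
C > H: the two effects oppose for this pair; the down-group effect wins (75 vs 32 pm).
Cl > C: the two effects oppose for this pair; the down-group effect wins (99 vs 75 pm).
Br > Cl: they share group 17; the group trend gives Br the larger value.
Tabulated atomic radius (pm): H 32, C 75, Cl 99, Br 114.
So from smallest to largest: H < C < Cl < Br.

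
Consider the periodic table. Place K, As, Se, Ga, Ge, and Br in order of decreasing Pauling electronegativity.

Atoms toward the upper right of the periodic table pull bonding electrons most strongly.
All lie in period 4, so electronegativity increases left to right.
So from highest to lowest: Br > Se > As > Ge > Ga > K.

Br > Se > As > Ge > Ga > K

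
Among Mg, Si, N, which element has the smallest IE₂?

Mg

IE_2 is the cost of taking one more electron from the +1 cation: Mg⁺ still has 1 valence electron; Si⁺ still has 3 valence electrons; N⁺ still has 4 valence electrons.
All are still removing valence electrons, so compare the +1 ions as you would atoms: IE_2 generally rises across a period (higher Z_eff) and falls down a group (larger shell), subject to the usual subshell exceptions.
Valence configurations: Mg⁺ [Ne]3s¹, Si⁺ [Ne]3s²3p¹, N⁺ [He]2s²2p².
Tabulated IE_2 (kJ/mol): Mg 1451, Si 1577, N 2856.
Overall IE_2 order: Mg < Si < N.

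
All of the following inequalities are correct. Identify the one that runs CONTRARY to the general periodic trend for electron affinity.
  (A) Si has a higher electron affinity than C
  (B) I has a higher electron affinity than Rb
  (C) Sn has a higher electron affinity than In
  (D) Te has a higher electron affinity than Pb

(A)

The general trend: electron affinity increases across a period and decreases down a group.
(A) Si (period 3, group 14) vs C (period 2, group 14): the stated order contradicts the simple trend.
(B) I (period 5, group 17) vs Rb (period 5, group 1): the stated order agrees with the simple trend.
(C) Sn (period 5, group 14) vs In (period 5, group 13): the stated order agrees with the simple trend.
(D) Te (period 5, group 16) vs Pb (period 6, group 14): the stated order agrees with the simple trend.
The exception is (A): Si's larger, more diffuse 3p orbitals accept an added electron slightly more readily than C's compact 2p.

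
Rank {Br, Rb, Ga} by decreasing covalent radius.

Ga is in period 4, group 13; Br is in period 4, group 17; Rb is in period 5, group 1.
Moving right in a period, electrons are added to the same shell under a stronger nuclear pull, so atoms get smaller; moving down, a new shell is opened and atoms get larger.
Here both period and group differ, so the two effects have to be weighed against each other.
Ga > Br: Ga lies to the left of Br in period 4, so the across-period effect alone puts Ga larger.
Rb > Ga: both effects reinforce here, so Rb is clearly the larger of the two.
Tabulated atomic radius (pm): Ga 124, Br 114, Rb 210.
So from largest to smallest: Rb > Ga > Br.

Rb > Ga > Br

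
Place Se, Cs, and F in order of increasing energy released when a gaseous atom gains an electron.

F is in period 2, group 17; Se is in period 4, group 16; Cs is in period 6, group 1.
EA tends to increase across a period and decrease down a group, though the pattern is less regular than for IE or radius.
Here both period and group differ, so the two effects have to be weighed against each other.
Se > Cs: relative to Cs, both the across-period and down-group shifts push Se's electron affinity up.
F > Se: both effects reinforce here, so F is clearly the higher of the two.
Tabulated electron affinity (kJ/mol): F 328, Se 195, Cs 46.
So from lowest to highest: Cs < Se < F.

Cs < Se < F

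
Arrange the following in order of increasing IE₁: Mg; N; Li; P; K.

K < Li < Mg < P < N

Across a period the outer electron is held more tightly (higher IE₁); down a group it sits in a higher shell, more shielded, and comes off more easily.
Here both period and group differ, so the two effects have to be weighed against each other.
Li > K: Li sits above K in group 1, so the down-group effect alone puts Li higher.
Mg > Li: period and group pull opposite ways; the across-period shift dominates (738 vs 520 kJ/mol).
P > Mg: both are in period 3; the period trend gives P the larger value.
N > P: N sits above P in group 15, so the down-group effect alone puts N higher.
Approximate values (kJ/mol): Li 520, N 1402, Mg 738, P 1012, K 419.
So from lowest to highest: K < Li < Mg < P < N.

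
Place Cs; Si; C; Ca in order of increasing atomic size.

C < Si < Ca < Cs

C is in period 2, group 14; Si is in period 3, group 14; Ca is in period 4, group 2; Cs is in period 6, group 1.
Radius decreases left→right (rising Z_eff, same n) and increases top→bottom (higher n).
Neither a single period nor a single group — weigh both effects.
Si > C: they share group 14; the group trend gives Si the larger value.
Ca > Si: relative to Si, both the across-period and down-group shifts push Ca's atomic radius up.
Cs > Ca: relative to Ca, both the across-period and down-group shifts push Cs's atomic radius up.
Tabulated atomic radius (pm): C 75, Si 116, Ca 171, Cs 232.
So from smallest to largest: C < Si < Ca < Cs.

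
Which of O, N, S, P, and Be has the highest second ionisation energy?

After 1 electron has been removed, what remains? O⁺ still has 5 valence electrons; N⁺ still has 4 valence electrons; S⁺ still has 5 valence electrons; P⁺ still has 4 valence electrons; Be⁺ still has 1 valence electron.
All are still removing valence electrons, so compare the +1 ions as you would atoms: IE_2 generally rises across a period (higher Z_eff) and falls down a group (larger shell), subject to the usual subshell exceptions.
Valence configurations: O⁺ [He]2s²2p³, N⁺ [He]2s²2p², S⁺ [Ne]3s²3p³, P⁺ [Ne]3s²3p², Be⁺ [He]2s¹.
Approximate IE_2 values (kJ/mol): O 3388, N 2856, S 2252, P 1907, Be 1757.
Hence IE_2: Be < P < S < N < O.

O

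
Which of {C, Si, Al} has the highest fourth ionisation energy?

Al

The fourth ionization energy removes an electron from the +3 ion. For each element: C³⁺ still has 1 valence electron; Si³⁺ still has 1 valence electron; Al³⁺ is the bare [Ne] core.
Core electrons are held far more tightly than valence electrons, so Al tops the IE_4 order.
Valence configurations: C³⁺ [He]2s¹, Si³⁺ [Ne]3s¹.
The numbers (kJ/mol): C 6223, Si 4356, Al 11577.
Hence IE_4: Si < C < Al.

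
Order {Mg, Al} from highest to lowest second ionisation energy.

IE_2 is the cost of taking one more electron from the +1 cation: Mg⁺ still has 1 valence electron; Al⁺ still has 2 valence electrons.
All are still removing valence electrons, so compare the +1 ions as you would atoms: IE_2 generally rises across a period (higher Z_eff) and falls down a group (larger shell), subject to the usual subshell exceptions.
Valence configurations: Mg⁺ [Ne]3s¹, Al⁺ [Ne]3s².
Approximate IE_2 values (kJ/mol): Mg 1451, Al 1817.
Hence IE_2: Mg < Al.

Al > Mg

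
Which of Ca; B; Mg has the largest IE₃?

The third ionization energy removes an electron from the +2 ion. For each element: Ca²⁺ is the bare [Ar] core; B²⁺ still has 1 valence electron; Mg²⁺ is the bare [Ne] core.
Core electrons are held far more tightly than valence electrons, so Ca and Mg top the IE_3 order.
Tabulated IE_3 (kJ/mol): Ca 4912, B 3660, Mg 7733.
Overall IE_3 order: B < Ca < Mg.

Mg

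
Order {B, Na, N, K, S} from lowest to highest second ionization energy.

S, B, N, K, Na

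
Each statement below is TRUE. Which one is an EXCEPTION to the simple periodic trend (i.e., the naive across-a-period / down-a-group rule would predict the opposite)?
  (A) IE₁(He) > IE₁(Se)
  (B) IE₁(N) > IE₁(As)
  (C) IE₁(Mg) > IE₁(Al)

(C)

The general trend: first ionization energy increases across a period and decreases down a group.
(A) He (period 1, group 18) vs Se (period 4, group 16): the stated order agrees with the simple trend.
(B) N (period 2, group 15) vs As (period 4, group 15): the stated order agrees with the simple trend.
(C) Mg (period 3, group 2) vs Al (period 3, group 13): the stated order contradicts the simple trend.
The exception is (C): Al's single 3p electron is easier to remove than one from Mg's filled 3s².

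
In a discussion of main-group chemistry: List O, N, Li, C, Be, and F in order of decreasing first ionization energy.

F > N > O > C > Be > Li

Li is in period 2, group 1; Be is in period 2, group 2; C is in period 2, group 14; N is in period 2, group 15; O is in period 2, group 16; F is in period 2, group 17.
Removing the outermost electron gets harder across a period and easier down a group.
All lie in period 2; the across-period trend (first ionization energy increases left to right) applies, with the exception below.
Note the exception: N has a higher first ionization energy than O, contrary to the simple trend — pairing an electron in O's 2p⁴ costs repulsion energy, so O ionizes more easily than half-filled N (2p³).
Tabulated first ionization energy (kJ/mol): Li 520, Be 900, C 1086, N 1402, O 1314, F 1681.
So from highest to lowest: F > N > O > C > Be > Li.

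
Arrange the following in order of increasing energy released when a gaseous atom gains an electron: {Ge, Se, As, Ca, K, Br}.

K is in period 4, group 1; Ca is in period 4, group 2; Ge is in period 4, group 14; As is in period 4, group 15; Se is in period 4, group 16; Br is in period 4, group 17.
EA tends to increase across a period and decrease down a group, though the pattern is less regular than for IE or radius.
All lie in period 4; the across-period trend (electron affinity increases left to right) applies, with the exception below.
Note the exception: K has a higher electron affinity than Ca, contrary to the simple trend — adding an electron to Ca (ns²) has to open a new, higher-energy np subshell, which is unfavourable.
Note the exception: Ge has a higher electron affinity than As, contrary to the simple trend — adding an electron to As's half-filled 4p³ is unfavourable, so Ge (4p²) has the more exothermic EA.
Tabulated electron affinity (kJ/mol): K 48, Ca 2, Ge 119, As 78, Se 195, Br 325.
So from lowest to highest: Ca < K < As < Ge < Se < Br.

Ca, K, As, Ge, Se, Br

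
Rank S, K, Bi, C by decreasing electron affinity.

S > C > Bi > K

Electron affinity generally becomes more exothermic across a period toward the halogens and less exothermic down a group.
Here both period and group differ, so the two effects have to be weighed against each other.
Bi > K: the two effects oppose for this pair; the across-period effect wins (91 vs 48 kJ/mol).
C > Bi: period and group pull opposite ways; the down-group shift dominates (122 vs 91 kJ/mol).
S > C: period and group pull opposite ways; the across-period shift dominates (200 vs 122 kJ/mol).
Tabulated electron affinity (kJ/mol): C 122, S 200, K 48, Bi 91.
So from highest to lowest: S > C > Bi > K.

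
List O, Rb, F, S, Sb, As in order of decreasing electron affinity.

O is in period 2, group 16; F is in period 2, group 17; S is in period 3, group 16; As is in period 4, group 15; Rb is in period 5, group 1; Sb is in period 5, group 15.
Atoms with high Z_eff and room in the valence shell (especially the halogens) have the most exothermic electron affinities.
Here both period and group differ, so the two effects have to be weighed against each other.
As > Rb: both effects reinforce here, so As is clearly the higher of the two.
Sb > As: this pair runs against the simple trend — see the exception note.
O > Sb: relative to Sb, both the across-period and down-group shifts push O's electron affinity up.
S > O: this pair runs against the simple trend — see the exception note.
F > S: relative to S, both the across-period and down-group shifts push F's electron affinity up.
Note the exception: Sb has a higher electron affinity than As, contrary to the simple trend — both are half-filled np³, but the pairing/repulsion penalty for the added electron shrinks as the p orbitals become larger and more diffuse down the group, and for Sb that outweighs the weaker nuclear attraction.
Note the exception: S has a higher electron affinity than O, contrary to the simple trend — the compact 2p subshell of O repels the added electron more than S's larger 3p does.
Tabulated electron affinity (kJ/mol): O 141, F 328, S 200, As 78, Rb 47, Sb 103.
So from highest to lowest: F > S > O > Sb > As > Rb.

F > S > O > Sb > As > Rb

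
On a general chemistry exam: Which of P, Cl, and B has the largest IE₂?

B

Consider each +1 ion: P⁺ still has 4 valence electrons; Cl⁺ still has 6 valence electrons; B⁺ still has 2 valence electrons.
All are still removing valence electrons, so compare the +1 ions as you would atoms: IE_2 generally rises across a period (higher Z_eff) and falls down a group (larger shell), subject to the usual subshell exceptions.
Valence configurations: P⁺ [Ne]3s²3p², Cl⁺ [Ne]3s²3p⁴, B⁺ [He]2s².
The numbers (kJ/mol): P 1907, Cl 2298, B 2427.
Putting it together, IE_2: P < Cl < B.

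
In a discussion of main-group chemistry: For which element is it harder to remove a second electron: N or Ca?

The second ionization energy removes an electron from the +1 ion. For each element: N⁺ still has 4 valence electrons; Ca⁺ still has 1 valence electron.
All are still removing valence electrons, so compare the +1 ions as you would atoms: IE_2 generally rises across a period (higher Z_eff) and falls down a group (larger shell), subject to the usual subshell exceptions.
Valence configurations: N⁺ [He]2s²2p², Ca⁺ [Ar]4s¹.
Tabulated IE_2 (kJ/mol): N 2856, Ca 1145.
So the second ionization energies run Ca < N.

N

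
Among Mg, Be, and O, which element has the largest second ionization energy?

The second ionization energy removes an electron from the +1 ion. For each element: Mg⁺ still has 1 valence electron; Be⁺ still has 1 valence electron; O⁺ still has 5 valence electrons.
All are still removing valence electrons, so compare the +1 ions as you would atoms: IE_2 generally rises across a period (higher Z_eff) and falls down a group (larger shell), subject to the usual subshell exceptions.
Valence configurations: Mg⁺ [Ne]3s¹, Be⁺ [He]2s¹, O⁺ [He]2s²2p³.
The numbers (kJ/mol): Mg 1451, Be 1757, O 3388.
So the second ionization energies run Mg < Be < O.

O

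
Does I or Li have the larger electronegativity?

I

Atoms toward the upper right of the periodic table pull bonding electrons most strongly.
Neither a single period nor a single group — weigh both effects.
I > Li: period and group pull opposite ways; the across-period shift dominates (2.66 vs 0.98).
Approximate values (Pauling): Li 0.98, I 2.66.
So I has the larger electronegativity (I > Li).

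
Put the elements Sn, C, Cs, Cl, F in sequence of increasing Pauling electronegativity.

C is in period 2, group 14; F is in period 2, group 17; Cl is in period 3, group 17; Sn is in period 5, group 14; Cs is in period 6, group 1.
Smaller atoms with higher effective nuclear charge are more electronegative.
Neither a single period nor a single group — weigh both effects.
Sn > Cs: relative to Cs, both the across-period and down-group shifts push Sn's electronegativity up.
C > Sn: C sits above Sn in group 14, so the down-group effect alone puts C higher.
Cl > C: the two effects oppose for this pair; the across-period effect wins (3.16 vs 2.55).
F > Cl: F sits above Cl in group 17, so the down-group effect alone puts F higher.
For reference (Pauling): C 2.55, F 3.98, Cl 3.16, Sn 1.96, Cs 0.79.
So from lowest to highest: Cs < Sn < C < Cl < F.

Cs < Sn < C < Cl < F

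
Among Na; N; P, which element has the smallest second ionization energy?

After 1 electron has been removed, what remains? Na⁺ is the bare [Ne] core; N⁺ still has 4 valence electrons; P⁺ still has 4 valence electrons.
Core electrons are held far more tightly than valence electrons, so Na tops the IE_2 order.
Valence configurations: N⁺ [He]2s²2p², P⁺ [Ne]3s²3p².
Approximate IE_2 values (kJ/mol): Na 4562, N 2856, P 1907.
Hence IE_2: P < N < Na.

P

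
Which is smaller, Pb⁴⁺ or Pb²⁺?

Pb⁴⁺

Both ions have Z = 82 protons, but Pb⁴⁺ has lost more electrons, so its remaining electrons feel a larger effective nuclear charge per electron and are pulled in more tightly.
Higher positive charge → smaller ion, so Pb²⁺ > Pb⁴⁺.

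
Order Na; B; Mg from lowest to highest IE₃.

B < Na < Mg

IE_3 is the cost of taking one more electron from the +2 cation: Na²⁺ is already 1 electron into the core; B²⁺ still has 1 valence electron; Mg²⁺ is the bare [Ne] core.
Core electrons are held far more tightly than valence electrons, so Na and Mg top the IE_3 order.
Tabulated IE_3 (kJ/mol): Na 6910, B 3660, Mg 7733.
Overall IE_3 order: B < Na < Mg.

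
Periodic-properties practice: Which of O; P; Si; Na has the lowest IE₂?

Si

Consider each +1 ion: O⁺ still has 5 valence electrons; P⁺ still has 4 valence electrons; Si⁺ still has 3 valence electrons; Na⁺ is the bare [Ne] core.
Pulling an electron out of a noble-gas core costs far more than removing a remaining valence electron, so Na sits at the high end of IE_2.
Valence configurations: O⁺ [He]2s²2p³, P⁺ [Ne]3s²3p², Si⁺ [Ne]3s²3p¹.
The numbers (kJ/mol): O 3388, P 1907, Si 1577, Na 4562.
Overall IE_2 order: Si < P < O < Na.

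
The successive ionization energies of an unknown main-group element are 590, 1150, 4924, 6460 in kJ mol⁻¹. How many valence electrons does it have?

2

Look for the largest jump between consecutive ionization energies: IE3/IE2 ≈ 4.3, far larger than any earlier ratio.
That jump marks the point where a core electron is being removed. So the atom has 2 valence electrons.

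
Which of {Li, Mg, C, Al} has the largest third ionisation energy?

Li

IE_3 is the cost of taking one more electron from the +2 cation: Li²⁺ is already 1 electron into the core; Mg²⁺ is the bare [Ne] core; C²⁺ still has 2 valence electrons; Al²⁺ still has 1 valence electron.
Pulling an electron out of a noble-gas core costs far more than removing a remaining valence electron, so Mg and Li sit at the high end of IE_3.
Valence configurations: C²⁺ [He]2s², Al²⁺ [Ne]3s¹.
Approximate IE_3 values (kJ/mol): Li 11815, Mg 7733, C 4620, Al 2745.
Putting it together, IE_3: Al < C < Mg < Li.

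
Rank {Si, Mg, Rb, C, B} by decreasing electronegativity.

C > B > Si > Mg > Rb

B is in period 2, group 13; C is in period 2, group 14; Mg is in period 3, group 2; Si is in period 3, group 14; Rb is in period 5, group 1.
Atoms toward the upper right of the periodic table pull bonding electrons most strongly.
Here both period and group differ, so the two effects have to be weighed against each other.
Mg > Rb: both effects reinforce here, so Mg is clearly the higher of the two.
Si > Mg: both are in period 3; the period trend gives Si the larger value.
B > Si: the two effects oppose for this pair; the down-group effect wins (2.04 vs 1.90).
C > B: both are in period 2; the period trend gives C the larger value.
Tabulated electronegativity (Pauling): B 2.04, C 2.55, Mg 1.31, Si 1.90, Rb 0.82.
So from highest to lowest: C > B > Si > Mg > Rb.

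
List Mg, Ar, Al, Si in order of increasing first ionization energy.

Al < Mg < Si < Ar

Mg is in period 3, group 2; Al is in period 3, group 13; Si is in period 3, group 14; Ar is in period 3, group 18.
Removing the outermost electron gets harder across a period and easier down a group.
All lie in period 3; the across-period trend (first ionization energy increases left to right) applies, with the exception below.
Note the exception: Mg has a higher first ionization energy than Al, contrary to the simple trend — Al's single 3p electron is easier to remove than one from Mg's filled 3s².
For reference (kJ/mol): Mg 738, Al 578, Si 786, Ar 1521.
So from lowest to highest: Al < Mg < Si < Ar.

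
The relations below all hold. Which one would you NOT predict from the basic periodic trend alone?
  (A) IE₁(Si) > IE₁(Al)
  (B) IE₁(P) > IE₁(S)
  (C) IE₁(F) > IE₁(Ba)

The general trend: first ionisation energy increases across a period and decreases down a group.
(A) Si (period 3, group 14) vs Al (period 3, group 13): the stated order agrees with the simple trend.
(B) P (period 3, group 15) vs S (period 3, group 16): the stated order contradicts the simple trend.
(C) F (period 2, group 17) vs Ba (period 6, group 2): the stated order agrees with the simple trend.
The exception is (B): S (3p⁴) ionizes more easily than half-filled P (3p³) because the paired 3p electron in S is pushed out by e⁻–e⁻ repulsion.

(B)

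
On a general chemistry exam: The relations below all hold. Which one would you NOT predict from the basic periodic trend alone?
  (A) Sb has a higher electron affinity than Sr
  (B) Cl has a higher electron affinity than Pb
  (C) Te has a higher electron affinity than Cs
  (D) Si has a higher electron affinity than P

The general trend: electron affinity increases across a period and decreases down a group.
(A) Sb (period 5, group 15) vs Sr (period 5, group 2): the stated order agrees with the simple trend.
(B) Cl (period 3, group 17) vs Pb (period 6, group 14): the stated order agrees with the simple trend.
(C) Te (period 5, group 16) vs Cs (period 6, group 1): the stated order agrees with the simple trend.
(D) Si (period 3, group 14) vs P (period 3, group 15): the stated order contradicts the simple trend.
The exception is (D): adding an electron to P's half-filled 3p³ is unfavourable, so Si (3p²) has the more exothermic EA.

(D)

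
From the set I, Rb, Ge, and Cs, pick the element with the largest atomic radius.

Ge is in period 4, group 14; Rb is in period 5, group 1; I is in period 5, group 17; Cs is in period 6, group 1.
Radius decreases left→right (rising Z_eff, same n) and increases top→bottom (higher n).
These span different periods and groups, so the two trends combine.
I > Ge: period and group pull opposite ways; the down-group shift dominates (133 vs 121 pm).
Rb > I: both are in period 5; the period trend gives Rb the larger value.
Cs > Rb: they share group 1; the group trend gives Cs the larger value.
For reference (pm): Ge 121, Rb 210, I 133, Cs 232.
The largest atomic radius among these belongs to Cs.

Cs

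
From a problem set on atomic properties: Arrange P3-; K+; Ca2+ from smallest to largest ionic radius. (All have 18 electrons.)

All of these have 18 electrons, so size is governed by nuclear charge alone: the more protons, the stronger the pull on the same electron cloud, and the smaller the ion.
Nuclear charges: Ca2+ (Z=20), K+ (Z=19), P3- (Z=15).
Smallest to largest: Ca2+ < K+ < P3-.

Ca2+ < K+ < P3-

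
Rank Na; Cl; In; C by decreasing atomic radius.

Na > In > Cl > C

Moving right in a period, electrons are added to the same shell under a stronger nuclear pull, so atoms get smaller; moving down, a new shell is opened and atoms get larger.
Neither a single period nor a single group — weigh both effects.
Cl > C: the two effects oppose for this pair; the down-group effect wins (99 vs 75 pm).
In > Cl: relative to Cl, both the across-period and down-group shifts push In's atomic radius up.
Na > In: period and group pull opposite ways; the across-period shift dominates (155 vs 142 pm).
For reference (pm): C 75, Na 155, Cl 99, In 142.
So from largest to smallest: Na > In > Cl > C.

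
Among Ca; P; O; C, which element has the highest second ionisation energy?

O

Consider each +1 ion: Ca⁺ still has 1 valence electron; P⁺ still has 4 valence electrons; O⁺ still has 5 valence electrons; C⁺ still has 3 valence electrons.
All are still removing valence electrons, so compare the +1 ions as you would atoms: IE_2 generally rises across a period (higher Z_eff) and falls down a group (larger shell), subject to the usual subshell exceptions.
Valence configurations: Ca⁺ [Ar]4s¹, P⁺ [Ne]3s²3p², O⁺ [He]2s²2p³, C⁺ [He]2s²2p¹.
Tabulated IE_2 (kJ/mol): Ca 1145, P 1907, O 3388, C 2353.
Hence IE_2: Ca < P < C < O.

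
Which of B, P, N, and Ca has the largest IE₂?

N

IE_2 is the cost of taking one more electron from the +1 cation: B⁺ still has 2 valence electrons; P⁺ still has 4 valence electrons; N⁺ still has 4 valence electrons; Ca⁺ still has 1 valence electron.
All are still removing valence electrons, so compare the +1 ions as you would atoms: IE_2 generally rises across a period (higher Z_eff) and falls down a group (larger shell), subject to the usual subshell exceptions.
Valence configurations: B⁺ [He]2s², P⁺ [Ne]3s²3p², N⁺ [He]2s²2p², Ca⁺ [Ar]4s¹.
Tabulated IE_2 (kJ/mol): B 2427, P 1907, N 2856, Ca 1145.
Overall IE_2 order: Ca < P < B < N.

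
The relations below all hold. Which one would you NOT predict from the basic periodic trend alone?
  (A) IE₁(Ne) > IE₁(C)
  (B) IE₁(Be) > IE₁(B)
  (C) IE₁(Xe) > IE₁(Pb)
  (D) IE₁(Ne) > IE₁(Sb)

(B)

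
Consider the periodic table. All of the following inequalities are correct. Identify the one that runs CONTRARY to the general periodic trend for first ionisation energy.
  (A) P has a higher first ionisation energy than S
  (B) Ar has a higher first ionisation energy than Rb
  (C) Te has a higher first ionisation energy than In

(A)

The general trend: first ionisation energy increases across a period and decreases down a group.
(A) P (period 3, group 15) vs S (period 3, group 16): the stated order contradicts the simple trend.
(B) Ar (period 3, group 18) vs Rb (period 5, group 1): the stated order agrees with the simple trend.
(C) Te (period 5, group 16) vs In (period 5, group 13): the stated order agrees with the simple trend.
The exception is (A): S (3p⁴) ionizes more easily than half-filled P (3p³) because the paired 3p electron in S is pushed out by e⁻–e⁻ repulsion.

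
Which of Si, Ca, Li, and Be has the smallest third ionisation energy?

Si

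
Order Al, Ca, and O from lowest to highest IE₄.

Ca, O, Al

IE_4 is the cost of taking one more electron from the +3 cation: Al³⁺ is the bare [Ne] core; Ca³⁺ is already 1 electron into the core; O³⁺ still has 3 valence electrons.
Usually core removal costs more than valence removal, but here the competition is close: a tightly held n=2 valence electron can cost more to remove than an n=3 core electron, so the actual values have to decide it.
The numbers (kJ/mol): Al 11577, Ca 6491, O 7469.
Putting it together, IE_4: Ca < O < Al.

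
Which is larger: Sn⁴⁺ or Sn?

Sn

Forming Sn⁴⁺ removes 4 electrons from Sn. Fewer electrons for the same nuclear charge means less shielding and a higher Z_eff on the remaining electrons.
A cation is smaller than its parent atom: Sn⁴⁺ < Sn.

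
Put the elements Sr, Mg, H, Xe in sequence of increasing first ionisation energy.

H is in period 1, group 1; Mg is in period 3, group 2; Sr is in period 5, group 2; Xe is in period 5, group 18.
IE₁ increases left→right with effective nuclear charge and decreases top→bottom as the valence shell moves farther out.
These span different periods and groups, so the two trends combine.
Mg > Sr: Mg sits above Sr in group 2, so the down-group effect alone puts Mg higher.
Xe > Mg: the two effects oppose for this pair; the across-period effect wins (1170 vs 738 kJ/mol).
H > Xe: period and group pull opposite ways; the down-group shift dominates (1312 vs 1170 kJ/mol).
For reference (kJ/mol): H 1312, Mg 738, Sr 550, Xe 1170.
So from lowest to highest: Sr < Mg < Xe < H.

Sr < Mg < Xe < H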